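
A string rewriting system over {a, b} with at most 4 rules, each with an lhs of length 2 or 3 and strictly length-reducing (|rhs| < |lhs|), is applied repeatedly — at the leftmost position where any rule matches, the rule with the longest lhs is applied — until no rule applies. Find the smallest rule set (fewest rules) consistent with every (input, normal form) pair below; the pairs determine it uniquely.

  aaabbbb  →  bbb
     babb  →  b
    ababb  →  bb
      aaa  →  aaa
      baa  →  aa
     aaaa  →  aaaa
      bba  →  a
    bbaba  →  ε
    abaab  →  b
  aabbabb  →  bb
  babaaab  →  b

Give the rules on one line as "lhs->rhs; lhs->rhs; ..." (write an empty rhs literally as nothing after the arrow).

  | aaabbbb => ababbb => abbbb => bbb
  | babb => abb => b
  | ababb => abbb => bb
  | aaa

aab->ba; ab->; aba->ab; ba->a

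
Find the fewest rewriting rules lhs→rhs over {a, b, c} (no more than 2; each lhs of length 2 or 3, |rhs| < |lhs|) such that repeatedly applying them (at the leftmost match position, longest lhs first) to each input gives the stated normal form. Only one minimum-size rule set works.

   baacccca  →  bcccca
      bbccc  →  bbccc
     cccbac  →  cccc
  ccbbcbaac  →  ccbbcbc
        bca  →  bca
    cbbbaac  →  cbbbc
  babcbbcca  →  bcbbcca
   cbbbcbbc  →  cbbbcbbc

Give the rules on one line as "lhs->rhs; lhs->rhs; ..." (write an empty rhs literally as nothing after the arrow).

  | baacccca => bcccca
  | bbccc
  | cccbac => cccc
  | ccbbcbaac => ccbbcbc

ba->; baa->b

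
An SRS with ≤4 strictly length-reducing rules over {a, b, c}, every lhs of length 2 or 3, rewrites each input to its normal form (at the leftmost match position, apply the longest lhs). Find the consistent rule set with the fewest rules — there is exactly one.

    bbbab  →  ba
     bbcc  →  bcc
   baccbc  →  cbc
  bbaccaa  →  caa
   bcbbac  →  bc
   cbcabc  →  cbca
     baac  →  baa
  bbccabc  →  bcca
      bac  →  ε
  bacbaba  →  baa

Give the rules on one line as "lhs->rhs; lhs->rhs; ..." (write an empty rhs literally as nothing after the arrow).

ab->a; ac->a; bac->; bb->b

  | bbbab => bbab => bab => ba
  | bbcc => bcc
  | baccbc => cbc
  | bbaccaa => baccaa => caa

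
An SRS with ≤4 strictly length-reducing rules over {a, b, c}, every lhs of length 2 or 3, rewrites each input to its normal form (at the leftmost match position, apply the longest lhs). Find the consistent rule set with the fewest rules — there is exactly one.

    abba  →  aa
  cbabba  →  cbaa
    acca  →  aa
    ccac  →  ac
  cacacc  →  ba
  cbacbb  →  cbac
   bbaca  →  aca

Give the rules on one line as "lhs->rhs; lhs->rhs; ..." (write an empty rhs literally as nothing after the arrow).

  | abba => aa
  | cbabba => cbaa
  | acca => aa
  | ccac => ac

bb->; cac->b; cc->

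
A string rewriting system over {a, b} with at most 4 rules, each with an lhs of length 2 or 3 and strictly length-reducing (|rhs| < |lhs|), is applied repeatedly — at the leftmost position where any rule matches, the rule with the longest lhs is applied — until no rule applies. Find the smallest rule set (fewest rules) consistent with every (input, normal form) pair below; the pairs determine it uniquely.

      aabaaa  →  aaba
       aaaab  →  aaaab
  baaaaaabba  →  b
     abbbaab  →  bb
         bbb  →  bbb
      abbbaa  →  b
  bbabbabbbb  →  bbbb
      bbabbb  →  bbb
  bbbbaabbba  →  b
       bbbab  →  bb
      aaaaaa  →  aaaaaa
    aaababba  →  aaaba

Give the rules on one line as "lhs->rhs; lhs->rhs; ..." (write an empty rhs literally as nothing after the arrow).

abb->; baa->b; bba->

  | aabaaa => aaba
  | aaaab
  | baaaaaabba => baaaabba => baabba => bbba => b
  | abbbaab => baab => bb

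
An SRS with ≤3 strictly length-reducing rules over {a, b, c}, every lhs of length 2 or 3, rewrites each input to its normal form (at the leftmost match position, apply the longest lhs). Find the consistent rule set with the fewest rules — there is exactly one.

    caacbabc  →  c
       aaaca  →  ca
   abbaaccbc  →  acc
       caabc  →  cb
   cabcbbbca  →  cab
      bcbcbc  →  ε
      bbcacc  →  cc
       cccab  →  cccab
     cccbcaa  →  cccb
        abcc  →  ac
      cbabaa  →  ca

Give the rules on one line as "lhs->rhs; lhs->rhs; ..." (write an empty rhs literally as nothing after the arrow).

  | caacbabc => cbcbabc => cbabc => cbc => c
  | aaaca => baca => ca
  | abbaaccbc => abaccbc => accbc => acc
  | caabc => cbbc => cb

aa->b; ba->; bc->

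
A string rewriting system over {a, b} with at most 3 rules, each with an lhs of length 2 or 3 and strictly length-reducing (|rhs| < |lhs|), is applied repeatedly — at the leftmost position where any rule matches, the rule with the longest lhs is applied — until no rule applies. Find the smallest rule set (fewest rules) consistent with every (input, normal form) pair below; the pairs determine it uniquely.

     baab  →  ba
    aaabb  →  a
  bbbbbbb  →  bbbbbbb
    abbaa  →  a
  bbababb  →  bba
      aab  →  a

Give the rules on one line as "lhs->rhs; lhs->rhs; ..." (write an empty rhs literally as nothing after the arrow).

aa->a; ab->a

  | baab => bab => ba
  | aaabb => aabb => abb => ab => a
  | bbbbbbb
  | abbaa => abaa => aaa => aa => a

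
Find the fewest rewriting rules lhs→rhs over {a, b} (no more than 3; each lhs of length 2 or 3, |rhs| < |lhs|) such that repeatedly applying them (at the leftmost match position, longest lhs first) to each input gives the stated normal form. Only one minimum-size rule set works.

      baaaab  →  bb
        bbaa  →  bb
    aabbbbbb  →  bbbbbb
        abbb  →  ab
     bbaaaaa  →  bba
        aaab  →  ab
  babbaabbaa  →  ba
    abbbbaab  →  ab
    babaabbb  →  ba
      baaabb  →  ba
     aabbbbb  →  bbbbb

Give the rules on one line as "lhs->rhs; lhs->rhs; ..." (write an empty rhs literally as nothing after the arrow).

  | baaaab => baab => bb
  | bbaa => bb
  | aabbbbbb => bbbbbb
  | abbb => ab

aa->; abb->a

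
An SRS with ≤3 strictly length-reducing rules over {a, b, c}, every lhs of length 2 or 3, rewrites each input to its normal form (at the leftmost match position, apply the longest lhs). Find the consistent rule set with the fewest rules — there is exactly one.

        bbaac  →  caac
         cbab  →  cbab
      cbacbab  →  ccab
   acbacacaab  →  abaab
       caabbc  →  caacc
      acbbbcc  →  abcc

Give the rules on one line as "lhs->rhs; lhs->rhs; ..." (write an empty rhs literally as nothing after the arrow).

acb->ab; bac->b; bb->c

  | bbaac => caac
  | cbab
  | cbacbab => cbbab => ccab
  | acbacacaab => abacacaab => abacaab => abaab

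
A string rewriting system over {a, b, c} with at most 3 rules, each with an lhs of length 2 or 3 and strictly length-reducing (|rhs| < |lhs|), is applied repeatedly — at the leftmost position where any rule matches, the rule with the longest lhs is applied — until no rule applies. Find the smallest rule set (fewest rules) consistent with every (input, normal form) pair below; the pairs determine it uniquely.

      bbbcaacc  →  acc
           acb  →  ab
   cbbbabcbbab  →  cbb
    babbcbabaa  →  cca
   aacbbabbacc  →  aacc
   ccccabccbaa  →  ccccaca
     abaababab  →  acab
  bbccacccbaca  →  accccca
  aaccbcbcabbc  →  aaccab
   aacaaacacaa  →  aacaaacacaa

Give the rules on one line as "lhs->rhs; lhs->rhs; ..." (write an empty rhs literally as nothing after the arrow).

  | bbbcaacc => bbaacc => bcacc => acc
  | acb => ab
  | cbbbabcbbab => cbbcbcbbab => cbbcbbab => cbbbab => cbbcb => cbb
  | babbcbabaa => cbbcbabaa => cbbabaa => cbcbaa => cbaa => cca

acb->ab; ba->c; bc->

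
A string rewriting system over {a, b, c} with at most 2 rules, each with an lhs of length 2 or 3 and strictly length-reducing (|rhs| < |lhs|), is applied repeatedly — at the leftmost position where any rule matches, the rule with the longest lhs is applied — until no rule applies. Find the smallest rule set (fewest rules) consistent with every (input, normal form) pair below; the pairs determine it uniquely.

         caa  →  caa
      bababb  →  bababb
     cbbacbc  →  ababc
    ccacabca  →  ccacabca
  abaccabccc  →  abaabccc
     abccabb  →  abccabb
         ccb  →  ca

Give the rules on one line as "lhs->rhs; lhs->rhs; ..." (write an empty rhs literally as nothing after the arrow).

bac->ba; cb->a

  | caa
  | bababb
  | cbbacbc => abacbc => ababc
  | ccacabca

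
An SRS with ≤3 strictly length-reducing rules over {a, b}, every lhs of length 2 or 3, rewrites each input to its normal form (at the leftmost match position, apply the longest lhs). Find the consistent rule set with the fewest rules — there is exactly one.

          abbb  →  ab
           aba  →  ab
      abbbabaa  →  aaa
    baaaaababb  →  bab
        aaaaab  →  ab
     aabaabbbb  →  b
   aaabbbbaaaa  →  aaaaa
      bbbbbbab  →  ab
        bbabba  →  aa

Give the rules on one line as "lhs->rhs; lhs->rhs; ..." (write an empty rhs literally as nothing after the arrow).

aab->b; aba->ab; bb->

  | abbb => ab
  | aba => ab
  | abbbabaa => ababaa => abbaa => aaa
  | baaaaababb => baaababb => bababb => babbb => bab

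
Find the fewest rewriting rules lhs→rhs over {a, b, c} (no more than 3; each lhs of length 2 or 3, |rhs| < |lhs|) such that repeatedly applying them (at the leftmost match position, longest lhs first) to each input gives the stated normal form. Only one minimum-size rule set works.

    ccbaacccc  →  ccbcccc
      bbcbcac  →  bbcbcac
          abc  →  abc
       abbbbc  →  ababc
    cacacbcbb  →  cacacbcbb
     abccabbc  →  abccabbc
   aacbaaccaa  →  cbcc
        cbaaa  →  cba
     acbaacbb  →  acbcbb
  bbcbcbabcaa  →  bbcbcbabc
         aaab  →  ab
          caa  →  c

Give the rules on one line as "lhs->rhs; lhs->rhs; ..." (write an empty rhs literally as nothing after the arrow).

aa->; bbb->ba

  | ccbaacccc => ccbcccc
  | bbcbcac
  | abc
  | abbbbc => ababc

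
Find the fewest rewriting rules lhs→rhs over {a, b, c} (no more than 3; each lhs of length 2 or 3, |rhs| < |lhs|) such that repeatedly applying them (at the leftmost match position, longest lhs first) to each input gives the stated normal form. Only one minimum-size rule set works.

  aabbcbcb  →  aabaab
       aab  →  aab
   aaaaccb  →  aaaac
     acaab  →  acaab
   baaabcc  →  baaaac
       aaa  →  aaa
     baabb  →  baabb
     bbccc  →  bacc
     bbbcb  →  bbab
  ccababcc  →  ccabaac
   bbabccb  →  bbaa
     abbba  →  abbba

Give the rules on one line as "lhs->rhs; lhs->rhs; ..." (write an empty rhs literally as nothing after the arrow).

bc->a; cb->

  | aabbcbcb => aababcb => aabaab
  | aab
  | aaaaccb => aaaac
  | acaab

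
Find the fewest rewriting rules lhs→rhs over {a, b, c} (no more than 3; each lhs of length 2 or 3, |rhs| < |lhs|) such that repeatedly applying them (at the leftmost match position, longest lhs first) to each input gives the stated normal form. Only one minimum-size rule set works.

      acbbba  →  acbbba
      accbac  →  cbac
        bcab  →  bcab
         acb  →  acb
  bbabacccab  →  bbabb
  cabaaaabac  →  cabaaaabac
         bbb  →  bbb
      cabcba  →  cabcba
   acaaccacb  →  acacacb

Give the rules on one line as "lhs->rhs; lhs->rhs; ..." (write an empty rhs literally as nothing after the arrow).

  | acbbba
  | accbac => cbac
  | bcab
  | acb

acc->c; cca->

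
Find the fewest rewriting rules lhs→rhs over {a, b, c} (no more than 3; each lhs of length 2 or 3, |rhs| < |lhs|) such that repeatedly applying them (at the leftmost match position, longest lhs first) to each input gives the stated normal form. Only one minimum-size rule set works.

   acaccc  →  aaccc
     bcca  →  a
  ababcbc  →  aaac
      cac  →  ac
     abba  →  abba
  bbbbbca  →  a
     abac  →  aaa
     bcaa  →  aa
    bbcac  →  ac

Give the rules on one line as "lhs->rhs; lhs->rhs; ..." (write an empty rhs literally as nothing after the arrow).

bac->aa; bc->c; ca->a

  | acaccc => aaccc
  | bcca => cca => ca => a
  | ababcbc => abacbc => aaabc => aaac
  | cac => ac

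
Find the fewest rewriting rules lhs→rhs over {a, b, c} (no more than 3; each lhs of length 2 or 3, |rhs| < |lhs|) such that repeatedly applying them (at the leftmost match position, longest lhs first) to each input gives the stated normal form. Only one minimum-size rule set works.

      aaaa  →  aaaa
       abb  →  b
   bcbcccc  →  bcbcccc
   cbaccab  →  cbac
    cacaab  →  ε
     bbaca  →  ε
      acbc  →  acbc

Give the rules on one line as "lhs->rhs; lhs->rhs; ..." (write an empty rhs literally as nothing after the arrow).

ab->; bb->; ca->b

  | aaaa
  | abb => b
  | bcbcccc
  | cbaccab => cbacbb => cbac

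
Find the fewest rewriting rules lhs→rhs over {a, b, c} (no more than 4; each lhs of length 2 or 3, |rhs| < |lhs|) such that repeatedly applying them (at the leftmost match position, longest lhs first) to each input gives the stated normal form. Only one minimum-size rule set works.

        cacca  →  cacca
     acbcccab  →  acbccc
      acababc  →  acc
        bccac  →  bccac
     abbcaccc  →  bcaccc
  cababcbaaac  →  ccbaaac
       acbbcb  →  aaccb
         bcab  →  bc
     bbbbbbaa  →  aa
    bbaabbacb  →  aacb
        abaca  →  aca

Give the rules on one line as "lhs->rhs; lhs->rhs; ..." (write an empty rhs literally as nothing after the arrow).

  | cacca
  | acbcccab => acbccc
  | acababc => acabc => acc
  | bccac

ab->; bb->a; cbb->ac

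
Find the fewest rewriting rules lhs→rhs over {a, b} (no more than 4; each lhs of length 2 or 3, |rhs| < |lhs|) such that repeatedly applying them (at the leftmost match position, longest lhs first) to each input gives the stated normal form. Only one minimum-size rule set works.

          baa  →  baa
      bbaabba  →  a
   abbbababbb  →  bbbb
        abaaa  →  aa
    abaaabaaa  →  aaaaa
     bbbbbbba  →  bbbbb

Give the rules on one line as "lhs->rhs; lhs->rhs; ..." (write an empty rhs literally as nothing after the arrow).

aab->aa; aba->; abb->; bba->

  | baa
  | bbaabba => abba => a
  | abbbababbb => bababbb => bbbb
  | abaaa => aa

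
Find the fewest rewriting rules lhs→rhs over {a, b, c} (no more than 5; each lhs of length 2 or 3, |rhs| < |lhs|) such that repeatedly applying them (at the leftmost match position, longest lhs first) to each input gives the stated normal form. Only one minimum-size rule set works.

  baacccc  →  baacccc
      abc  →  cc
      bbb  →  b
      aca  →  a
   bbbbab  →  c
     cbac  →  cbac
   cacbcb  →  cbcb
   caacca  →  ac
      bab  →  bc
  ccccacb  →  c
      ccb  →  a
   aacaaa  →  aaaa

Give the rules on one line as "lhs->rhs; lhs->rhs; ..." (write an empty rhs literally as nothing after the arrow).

ab->c; bb->; ca->; ccb->a

  | baacccc
  | abc => cc
  | bbb => b
  | aca => a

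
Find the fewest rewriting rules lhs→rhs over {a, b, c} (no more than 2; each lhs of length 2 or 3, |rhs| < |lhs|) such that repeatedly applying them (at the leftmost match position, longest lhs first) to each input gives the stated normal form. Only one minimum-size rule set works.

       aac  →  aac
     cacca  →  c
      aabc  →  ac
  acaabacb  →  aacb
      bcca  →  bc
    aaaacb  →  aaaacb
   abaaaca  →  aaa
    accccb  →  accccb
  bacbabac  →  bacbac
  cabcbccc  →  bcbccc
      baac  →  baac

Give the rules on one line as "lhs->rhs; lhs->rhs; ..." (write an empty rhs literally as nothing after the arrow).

ab->; ca->

  | aac
  | cacca => cca => c
  | aabc => ac
  | acaabacb => aabacb => aacb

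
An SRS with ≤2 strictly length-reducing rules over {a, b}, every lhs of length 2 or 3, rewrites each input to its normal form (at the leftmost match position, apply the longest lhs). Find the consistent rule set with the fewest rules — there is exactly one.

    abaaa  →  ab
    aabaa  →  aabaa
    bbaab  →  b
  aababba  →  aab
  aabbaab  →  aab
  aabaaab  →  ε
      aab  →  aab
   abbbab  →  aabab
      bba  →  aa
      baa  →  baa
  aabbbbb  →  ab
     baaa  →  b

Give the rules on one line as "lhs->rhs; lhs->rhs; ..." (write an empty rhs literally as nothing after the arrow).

aaa->; bb->a

  | abaaa => ab
  | aabaa
  | bbaab => aaab => b
  | aababba => aabaaa => aab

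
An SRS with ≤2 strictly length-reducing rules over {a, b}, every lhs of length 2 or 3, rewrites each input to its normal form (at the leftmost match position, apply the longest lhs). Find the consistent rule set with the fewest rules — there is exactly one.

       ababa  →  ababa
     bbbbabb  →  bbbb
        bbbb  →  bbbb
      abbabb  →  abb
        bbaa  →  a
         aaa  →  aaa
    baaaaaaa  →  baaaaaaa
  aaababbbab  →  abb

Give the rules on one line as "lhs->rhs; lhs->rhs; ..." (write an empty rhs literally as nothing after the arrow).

  | ababa
  | bbbbabb => bbbb
  | bbbb
  | abbabb => abb

aab->bb; bba->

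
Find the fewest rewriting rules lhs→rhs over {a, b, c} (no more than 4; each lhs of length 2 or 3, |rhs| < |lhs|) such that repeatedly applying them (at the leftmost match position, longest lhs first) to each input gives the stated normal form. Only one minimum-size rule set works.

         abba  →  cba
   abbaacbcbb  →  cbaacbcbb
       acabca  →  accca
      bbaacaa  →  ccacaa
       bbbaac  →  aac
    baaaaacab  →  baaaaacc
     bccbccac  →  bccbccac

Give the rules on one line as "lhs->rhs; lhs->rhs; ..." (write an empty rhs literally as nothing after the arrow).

ab->c; bba->cc; bbb->

  | abba => cba
  | abbaacbcbb => cbaacbcbb
  | acabca => accca
  | bbaacaa => ccacaa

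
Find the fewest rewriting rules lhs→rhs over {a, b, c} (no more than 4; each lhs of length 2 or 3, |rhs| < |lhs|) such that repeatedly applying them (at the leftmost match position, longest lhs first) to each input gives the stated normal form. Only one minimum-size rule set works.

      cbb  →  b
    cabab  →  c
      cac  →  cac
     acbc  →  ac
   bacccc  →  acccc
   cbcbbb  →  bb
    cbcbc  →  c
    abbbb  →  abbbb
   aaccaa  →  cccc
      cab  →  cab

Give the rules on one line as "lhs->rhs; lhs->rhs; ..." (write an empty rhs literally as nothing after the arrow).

  | cbb => b
  | cabab => caab => ccb => c
  | cac
  | acbc => ac

aa->c; ba->a; cb->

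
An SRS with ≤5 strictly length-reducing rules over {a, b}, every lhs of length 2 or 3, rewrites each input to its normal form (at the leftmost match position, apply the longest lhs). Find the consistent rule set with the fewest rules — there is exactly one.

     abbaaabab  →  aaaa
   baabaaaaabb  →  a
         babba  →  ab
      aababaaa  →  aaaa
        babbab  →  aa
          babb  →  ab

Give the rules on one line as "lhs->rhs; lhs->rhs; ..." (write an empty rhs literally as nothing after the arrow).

  | abbaaabab => aaaaabab => aaaaab => aaaa
  | baabaaaaabb => baaaaabb => aaabb => aab => a
  | babba => bbba => aba => ab
  | aababaaa => aabaaa => aaaa

aab->a; ba->b; baa->; bb->a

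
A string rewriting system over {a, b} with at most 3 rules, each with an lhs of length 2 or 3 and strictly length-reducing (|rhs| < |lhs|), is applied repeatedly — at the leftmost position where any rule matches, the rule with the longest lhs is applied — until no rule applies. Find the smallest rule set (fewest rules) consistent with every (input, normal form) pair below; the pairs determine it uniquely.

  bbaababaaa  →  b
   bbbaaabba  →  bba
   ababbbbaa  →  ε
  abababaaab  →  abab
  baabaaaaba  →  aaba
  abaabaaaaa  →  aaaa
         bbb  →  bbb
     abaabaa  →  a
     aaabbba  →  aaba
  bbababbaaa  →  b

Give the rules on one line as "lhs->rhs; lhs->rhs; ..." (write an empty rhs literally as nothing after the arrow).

  | bbaababaaa => bbabaaa => bbaa => b
  | bbbaaabba => bbabba => bba
  | ababbbbaa => abbbaa => baa => ε
  | abababaaab => ababaab => abab

abb->; baa->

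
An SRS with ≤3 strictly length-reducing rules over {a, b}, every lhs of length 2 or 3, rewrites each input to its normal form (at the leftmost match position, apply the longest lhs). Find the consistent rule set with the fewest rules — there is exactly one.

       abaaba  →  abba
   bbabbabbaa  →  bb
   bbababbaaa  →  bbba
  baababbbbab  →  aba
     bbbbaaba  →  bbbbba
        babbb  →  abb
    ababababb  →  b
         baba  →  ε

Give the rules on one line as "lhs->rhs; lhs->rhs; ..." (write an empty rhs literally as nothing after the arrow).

aa->; bab->a

  | abaaba => abba
  | bbabbabbaa => bababbaa => aabbaa => bbaa => bb
  | bbababbaaa => baabbaaa => bbbaaa => bbba
  | baababbbbab => bbabbbbab => babbbab => abbab => aba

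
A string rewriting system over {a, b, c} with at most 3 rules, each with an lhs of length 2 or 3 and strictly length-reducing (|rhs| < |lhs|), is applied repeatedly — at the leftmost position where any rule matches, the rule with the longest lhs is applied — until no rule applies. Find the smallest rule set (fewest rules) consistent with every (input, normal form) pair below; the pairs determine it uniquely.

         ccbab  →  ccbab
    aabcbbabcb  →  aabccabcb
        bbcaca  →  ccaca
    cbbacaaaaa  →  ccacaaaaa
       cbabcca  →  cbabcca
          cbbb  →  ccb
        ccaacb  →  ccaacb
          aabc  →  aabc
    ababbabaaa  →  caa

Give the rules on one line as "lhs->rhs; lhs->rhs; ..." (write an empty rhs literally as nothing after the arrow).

aba->; bb->c

  | ccbab
  | aabcbbabcb => aabccabcb
  | bbcaca => ccaca
  | cbbacaaaaa => ccacaaaaa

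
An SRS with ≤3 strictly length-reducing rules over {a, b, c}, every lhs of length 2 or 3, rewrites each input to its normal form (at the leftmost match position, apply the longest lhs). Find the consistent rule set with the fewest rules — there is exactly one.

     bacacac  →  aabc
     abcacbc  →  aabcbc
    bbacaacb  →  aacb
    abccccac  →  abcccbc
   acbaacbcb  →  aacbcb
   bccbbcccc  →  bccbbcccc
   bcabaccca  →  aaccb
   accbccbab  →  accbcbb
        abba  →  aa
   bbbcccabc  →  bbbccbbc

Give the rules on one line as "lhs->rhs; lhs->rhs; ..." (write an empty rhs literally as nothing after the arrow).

  | bacacac => acacac => abcac => aabc
  | abcacbc => aabcbc
  | bbacaacb => bacaacb => acaacb => abacb => aacb
  | abccccac => abcccbc

ba->a; bca->ab; ca->b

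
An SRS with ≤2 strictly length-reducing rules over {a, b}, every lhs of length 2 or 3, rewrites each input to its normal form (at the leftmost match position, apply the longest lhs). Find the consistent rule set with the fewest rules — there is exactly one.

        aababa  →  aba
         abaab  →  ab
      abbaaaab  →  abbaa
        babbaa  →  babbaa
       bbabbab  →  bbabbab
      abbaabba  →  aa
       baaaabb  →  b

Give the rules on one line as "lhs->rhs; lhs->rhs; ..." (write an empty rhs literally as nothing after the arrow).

aab->; bbb->

  | aababa => aba
  | abaab => ab
  | abbaaaab => abbaa
  | babbaa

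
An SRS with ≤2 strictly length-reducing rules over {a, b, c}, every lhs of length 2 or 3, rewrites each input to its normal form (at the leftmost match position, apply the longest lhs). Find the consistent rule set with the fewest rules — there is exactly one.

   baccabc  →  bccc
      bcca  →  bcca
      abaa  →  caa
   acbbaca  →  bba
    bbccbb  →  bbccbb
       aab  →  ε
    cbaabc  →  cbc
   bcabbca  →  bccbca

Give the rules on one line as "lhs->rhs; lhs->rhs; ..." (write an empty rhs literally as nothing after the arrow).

  | baccabc => bcabc => bccc
  | bcca
  | abaa => caa
  | acbbaca => bbaca => bba

ab->c; ac->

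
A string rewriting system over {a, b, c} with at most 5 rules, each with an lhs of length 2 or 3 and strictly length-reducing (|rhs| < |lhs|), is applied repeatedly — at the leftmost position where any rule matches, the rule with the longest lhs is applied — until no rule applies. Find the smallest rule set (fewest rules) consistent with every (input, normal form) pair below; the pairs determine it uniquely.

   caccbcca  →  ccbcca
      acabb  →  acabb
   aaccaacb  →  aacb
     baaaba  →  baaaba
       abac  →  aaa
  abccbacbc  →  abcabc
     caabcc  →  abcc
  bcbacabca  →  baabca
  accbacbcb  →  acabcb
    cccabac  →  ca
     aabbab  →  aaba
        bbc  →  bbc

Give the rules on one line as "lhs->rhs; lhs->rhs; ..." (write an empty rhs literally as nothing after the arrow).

  | caccbcca => ccbcca
  | acabb
  | aaccaacb => aacacb => aacb
  | baaaba

bab->a; bac->aa; caa->a; cac->c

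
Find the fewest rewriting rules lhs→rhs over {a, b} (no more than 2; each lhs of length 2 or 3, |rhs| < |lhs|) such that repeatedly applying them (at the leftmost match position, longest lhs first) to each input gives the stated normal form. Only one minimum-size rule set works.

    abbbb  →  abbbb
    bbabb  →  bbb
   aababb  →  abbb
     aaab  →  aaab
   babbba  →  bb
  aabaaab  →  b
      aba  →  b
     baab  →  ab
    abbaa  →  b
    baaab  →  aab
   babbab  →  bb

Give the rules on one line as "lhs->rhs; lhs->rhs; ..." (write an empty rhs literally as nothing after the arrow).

  | abbbb
  | bbabb => bbb
  | aababb => abbb
  | aaab

aba->b; ba->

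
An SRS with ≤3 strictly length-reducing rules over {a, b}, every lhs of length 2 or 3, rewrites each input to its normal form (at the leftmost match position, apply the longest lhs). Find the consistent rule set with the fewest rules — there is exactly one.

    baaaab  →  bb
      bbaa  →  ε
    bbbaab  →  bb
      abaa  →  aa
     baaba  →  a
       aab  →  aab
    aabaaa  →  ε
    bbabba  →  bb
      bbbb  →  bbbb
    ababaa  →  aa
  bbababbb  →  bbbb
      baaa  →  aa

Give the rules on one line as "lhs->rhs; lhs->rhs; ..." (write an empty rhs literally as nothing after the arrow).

  | baaaab => aaab => bb
  | bbaa => ba => ε
  | bbbaab => bbab => bb
  | abaa => aa

aaa->b; ba->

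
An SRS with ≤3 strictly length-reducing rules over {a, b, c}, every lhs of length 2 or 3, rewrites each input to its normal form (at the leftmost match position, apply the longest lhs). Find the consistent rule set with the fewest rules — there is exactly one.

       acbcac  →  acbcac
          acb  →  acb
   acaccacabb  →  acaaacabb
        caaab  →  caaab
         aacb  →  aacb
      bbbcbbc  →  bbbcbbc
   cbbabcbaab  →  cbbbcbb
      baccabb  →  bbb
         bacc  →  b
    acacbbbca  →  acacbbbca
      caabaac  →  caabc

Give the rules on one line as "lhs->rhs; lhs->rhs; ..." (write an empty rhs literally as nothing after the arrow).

  | acbcac
  | acb
  | acaccacabb => acaaacabb
  | caaab

ba->b; cc->a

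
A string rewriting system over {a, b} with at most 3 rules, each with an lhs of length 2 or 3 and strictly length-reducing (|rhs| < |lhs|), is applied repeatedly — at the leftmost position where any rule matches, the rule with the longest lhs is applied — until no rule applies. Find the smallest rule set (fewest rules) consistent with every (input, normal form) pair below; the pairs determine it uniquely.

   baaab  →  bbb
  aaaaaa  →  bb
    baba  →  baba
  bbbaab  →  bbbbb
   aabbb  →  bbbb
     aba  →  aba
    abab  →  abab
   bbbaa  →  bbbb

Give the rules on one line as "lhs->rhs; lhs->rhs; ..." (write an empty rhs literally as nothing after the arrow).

aa->b; aaa->b

  | baaab => bbb
  | aaaaaa => baaa => bb
  | baba
  | bbbaab => bbbbb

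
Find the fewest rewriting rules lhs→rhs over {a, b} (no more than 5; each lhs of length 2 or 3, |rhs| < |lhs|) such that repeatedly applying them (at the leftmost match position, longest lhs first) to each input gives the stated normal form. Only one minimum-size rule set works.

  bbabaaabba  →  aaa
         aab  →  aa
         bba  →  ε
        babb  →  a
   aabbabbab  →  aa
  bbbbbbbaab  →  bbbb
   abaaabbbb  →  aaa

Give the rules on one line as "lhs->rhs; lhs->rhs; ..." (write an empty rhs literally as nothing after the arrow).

ab->a; aba->a; ba->a; bba->

  | bbabaaabba => baaabba => aaabba => aaaba => aaa
  | aab => aa
  | bba => ε
  | babb => abb => ab => a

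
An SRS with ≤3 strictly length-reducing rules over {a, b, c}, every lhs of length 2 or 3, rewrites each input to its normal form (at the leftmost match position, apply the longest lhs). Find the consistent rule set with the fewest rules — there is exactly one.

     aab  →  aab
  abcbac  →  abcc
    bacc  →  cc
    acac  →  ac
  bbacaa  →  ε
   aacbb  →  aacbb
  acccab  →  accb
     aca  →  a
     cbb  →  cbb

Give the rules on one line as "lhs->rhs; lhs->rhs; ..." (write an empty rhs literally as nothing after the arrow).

ba->; ca->

  | aab
  | abcbac => abcc
  | bacc => cc
  | acac => ac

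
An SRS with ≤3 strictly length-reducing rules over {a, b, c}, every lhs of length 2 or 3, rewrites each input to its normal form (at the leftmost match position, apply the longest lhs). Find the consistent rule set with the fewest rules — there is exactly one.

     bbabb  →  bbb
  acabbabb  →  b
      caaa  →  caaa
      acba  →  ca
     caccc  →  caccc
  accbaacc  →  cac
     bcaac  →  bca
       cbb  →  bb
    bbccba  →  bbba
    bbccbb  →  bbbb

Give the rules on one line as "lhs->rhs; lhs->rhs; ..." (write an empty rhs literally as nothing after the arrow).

  | bbabb => bbcb => bbb
  | acabbabb => accbabb => acbabb => ababb => cabb => ccb => cb => b
  | caaa
  | acba => aba => ca

aac->a; ab->c; cb->b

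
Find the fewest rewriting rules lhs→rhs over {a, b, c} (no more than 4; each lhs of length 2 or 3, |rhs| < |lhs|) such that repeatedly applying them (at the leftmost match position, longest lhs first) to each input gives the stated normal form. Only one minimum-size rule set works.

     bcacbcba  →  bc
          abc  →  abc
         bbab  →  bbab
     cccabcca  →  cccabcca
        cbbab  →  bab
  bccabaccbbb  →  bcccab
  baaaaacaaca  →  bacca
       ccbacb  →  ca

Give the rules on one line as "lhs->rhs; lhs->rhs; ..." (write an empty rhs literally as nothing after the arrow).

  | bcacbcba => bcacba => bcaa => bc
  | abc
  | bbab
  | cccabcca

aa->; aba->ca; cb->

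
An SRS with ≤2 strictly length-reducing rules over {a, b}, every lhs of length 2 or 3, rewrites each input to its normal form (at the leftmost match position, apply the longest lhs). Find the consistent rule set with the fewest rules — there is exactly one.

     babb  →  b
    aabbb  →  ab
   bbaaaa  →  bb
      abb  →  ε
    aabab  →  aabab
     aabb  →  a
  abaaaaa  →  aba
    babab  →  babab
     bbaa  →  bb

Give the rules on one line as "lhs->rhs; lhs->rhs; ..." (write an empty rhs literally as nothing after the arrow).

abb->; baa->b

  | babb => b
  | aabbb => ab
  | bbaaaa => bbaa => bb
  | abb => ε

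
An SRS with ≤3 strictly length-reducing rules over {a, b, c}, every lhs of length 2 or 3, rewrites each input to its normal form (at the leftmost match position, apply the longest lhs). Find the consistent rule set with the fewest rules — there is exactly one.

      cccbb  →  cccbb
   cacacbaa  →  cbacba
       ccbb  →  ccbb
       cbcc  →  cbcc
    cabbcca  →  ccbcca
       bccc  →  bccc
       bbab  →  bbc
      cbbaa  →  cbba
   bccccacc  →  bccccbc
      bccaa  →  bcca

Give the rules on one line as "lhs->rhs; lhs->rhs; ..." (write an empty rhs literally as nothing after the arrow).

  | cccbb
  | cacacbaa => cbacbaa => cbacba
  | ccbb
  | cbcc

aa->a; ab->c; cac->cb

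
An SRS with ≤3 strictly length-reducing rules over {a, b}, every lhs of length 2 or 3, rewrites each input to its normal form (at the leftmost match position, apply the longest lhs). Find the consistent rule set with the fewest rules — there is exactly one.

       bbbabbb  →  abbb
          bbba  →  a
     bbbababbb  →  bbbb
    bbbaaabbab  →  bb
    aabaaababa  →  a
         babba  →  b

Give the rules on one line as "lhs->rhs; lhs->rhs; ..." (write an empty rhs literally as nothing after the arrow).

  | bbbabbb => bbabbb => babbb => abbb
  | bbba => bba => ba => a
  | bbbababbb => bbababbb => bababbb => ababbb => aabbb => bbbb
  | bbbaaabbab => bbaaabbab => baaabbab => aaabbab => babbab => abbab => abab => aab => bb

aa->b; ba->a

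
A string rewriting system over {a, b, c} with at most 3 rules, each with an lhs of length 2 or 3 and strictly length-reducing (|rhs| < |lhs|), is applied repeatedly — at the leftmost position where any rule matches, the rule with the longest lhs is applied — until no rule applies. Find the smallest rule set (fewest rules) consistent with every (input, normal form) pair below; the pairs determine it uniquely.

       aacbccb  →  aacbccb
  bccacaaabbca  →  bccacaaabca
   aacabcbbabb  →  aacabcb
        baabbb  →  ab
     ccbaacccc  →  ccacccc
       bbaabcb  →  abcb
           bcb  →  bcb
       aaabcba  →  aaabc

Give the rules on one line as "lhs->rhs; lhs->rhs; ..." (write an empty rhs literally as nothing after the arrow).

ba->; bb->b

  | aacbccb
  | bccacaaabbca => bccacaaabca
  | aacabcbbabb => aacabcbabb => aacabcbb => aacabcb
  | baabbb => abbb => abb => ab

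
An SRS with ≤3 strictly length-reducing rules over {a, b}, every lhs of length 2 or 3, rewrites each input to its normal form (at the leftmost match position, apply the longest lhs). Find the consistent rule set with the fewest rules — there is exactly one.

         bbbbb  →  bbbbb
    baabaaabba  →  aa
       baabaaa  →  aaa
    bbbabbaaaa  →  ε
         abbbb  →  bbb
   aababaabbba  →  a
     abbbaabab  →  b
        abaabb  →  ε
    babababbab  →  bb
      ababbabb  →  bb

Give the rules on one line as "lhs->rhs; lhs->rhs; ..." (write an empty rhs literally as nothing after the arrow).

ab->; ba->

  | bbbbb
  | baabaaabba => abaaabba => aaabba => aaba => aa
  | baabaaa => abaaa => aaa
  | bbbabbaaaa => bbbbaaaa => bbbaaa => bbaa => ba => ε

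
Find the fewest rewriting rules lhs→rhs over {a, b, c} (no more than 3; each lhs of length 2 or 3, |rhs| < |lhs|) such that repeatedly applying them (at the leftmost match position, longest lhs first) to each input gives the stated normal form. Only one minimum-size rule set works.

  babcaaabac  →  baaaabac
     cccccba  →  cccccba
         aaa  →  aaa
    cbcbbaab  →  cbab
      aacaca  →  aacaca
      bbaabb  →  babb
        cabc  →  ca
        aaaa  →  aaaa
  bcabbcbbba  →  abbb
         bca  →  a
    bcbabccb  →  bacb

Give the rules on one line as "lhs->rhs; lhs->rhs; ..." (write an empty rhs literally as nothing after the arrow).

  | babcaaabac => baaaabac
  | cccccba
  | aaa
  | cbcbbaab => cbbaab => cbab

bba->b; bc->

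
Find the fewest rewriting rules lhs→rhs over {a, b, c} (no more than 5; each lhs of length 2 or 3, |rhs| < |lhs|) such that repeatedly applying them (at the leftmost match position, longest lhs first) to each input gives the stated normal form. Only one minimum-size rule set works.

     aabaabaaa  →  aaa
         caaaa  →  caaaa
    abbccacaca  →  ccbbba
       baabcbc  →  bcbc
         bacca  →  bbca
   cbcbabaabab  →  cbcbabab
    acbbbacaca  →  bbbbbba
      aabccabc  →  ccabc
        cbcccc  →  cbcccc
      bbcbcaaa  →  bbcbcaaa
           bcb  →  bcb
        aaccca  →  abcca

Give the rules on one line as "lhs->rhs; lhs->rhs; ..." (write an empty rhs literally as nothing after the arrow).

  | aabaabaaa => aabaaa => aaa
  | caaaa
  | abbccacaca => cccacaca => ccbbaca => ccbbba
  | baabcbc => bcbc

aab->; abb->c; ac->b; cac->bb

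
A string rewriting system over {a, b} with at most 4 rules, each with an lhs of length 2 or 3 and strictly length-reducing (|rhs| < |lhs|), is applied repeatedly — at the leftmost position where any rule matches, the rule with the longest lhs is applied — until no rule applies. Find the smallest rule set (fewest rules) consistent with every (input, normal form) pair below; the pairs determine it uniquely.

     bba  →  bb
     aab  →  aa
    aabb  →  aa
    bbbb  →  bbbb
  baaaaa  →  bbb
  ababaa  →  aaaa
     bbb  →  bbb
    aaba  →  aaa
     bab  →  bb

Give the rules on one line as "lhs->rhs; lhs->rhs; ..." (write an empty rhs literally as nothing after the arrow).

  | bba => bb
  | aab => aa
  | aabb => aab => aa
  | bbbb

ab->a; ba->b; baa->bb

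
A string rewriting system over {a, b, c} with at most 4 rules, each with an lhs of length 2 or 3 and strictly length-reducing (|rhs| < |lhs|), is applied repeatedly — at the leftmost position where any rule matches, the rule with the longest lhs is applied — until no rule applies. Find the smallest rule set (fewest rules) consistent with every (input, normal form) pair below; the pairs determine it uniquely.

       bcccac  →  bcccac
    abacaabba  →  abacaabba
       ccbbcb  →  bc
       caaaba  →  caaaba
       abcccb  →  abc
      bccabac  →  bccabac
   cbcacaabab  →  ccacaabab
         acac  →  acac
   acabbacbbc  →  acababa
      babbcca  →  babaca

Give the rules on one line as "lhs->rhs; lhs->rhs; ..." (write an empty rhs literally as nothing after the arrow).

  | bcccac
  | abacaabba
  | ccbbcb => bcb => bc
  | caaaba

acb->cb; bbc->ba; cb->c; ccb->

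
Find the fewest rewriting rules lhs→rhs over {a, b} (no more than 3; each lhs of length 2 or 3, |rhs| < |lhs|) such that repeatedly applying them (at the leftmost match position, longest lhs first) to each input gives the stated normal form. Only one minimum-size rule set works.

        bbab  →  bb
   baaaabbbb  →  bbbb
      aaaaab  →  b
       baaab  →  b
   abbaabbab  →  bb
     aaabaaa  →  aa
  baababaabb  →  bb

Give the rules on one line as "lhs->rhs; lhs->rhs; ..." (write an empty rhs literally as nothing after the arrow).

ab->b; ba->

  | bbab => bb
  | baaaabbbb => aaabbbb => aabbbb => abbbb => bbbb
  | aaaaab => aaaab => aaab => aab => ab => b
  | baaab => aab => ab => b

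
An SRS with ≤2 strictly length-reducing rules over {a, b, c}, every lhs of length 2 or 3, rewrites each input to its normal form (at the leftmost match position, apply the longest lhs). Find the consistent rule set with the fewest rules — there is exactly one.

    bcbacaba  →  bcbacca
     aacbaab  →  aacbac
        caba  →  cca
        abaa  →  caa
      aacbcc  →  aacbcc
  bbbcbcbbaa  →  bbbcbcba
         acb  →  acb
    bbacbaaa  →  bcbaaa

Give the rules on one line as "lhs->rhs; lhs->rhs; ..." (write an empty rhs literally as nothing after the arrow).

ab->c; bba->b

  | bcbacaba => bcbacca
  | aacbaab => aacbac
  | caba => cca
  | abaa => caa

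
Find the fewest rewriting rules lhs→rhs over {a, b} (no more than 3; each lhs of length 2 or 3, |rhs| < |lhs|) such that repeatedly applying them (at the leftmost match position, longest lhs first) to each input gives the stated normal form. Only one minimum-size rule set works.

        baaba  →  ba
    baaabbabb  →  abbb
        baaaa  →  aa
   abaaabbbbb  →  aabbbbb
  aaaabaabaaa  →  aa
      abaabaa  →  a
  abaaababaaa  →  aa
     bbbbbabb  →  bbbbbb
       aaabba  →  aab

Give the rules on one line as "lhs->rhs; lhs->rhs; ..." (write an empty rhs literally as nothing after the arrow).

  | baaba => ba
  | baaabbabb => abbabb => abbb
  | baaaa => aa
  | abaaabbbbb => aabbbbb

aaa->aa; baa->; bba->b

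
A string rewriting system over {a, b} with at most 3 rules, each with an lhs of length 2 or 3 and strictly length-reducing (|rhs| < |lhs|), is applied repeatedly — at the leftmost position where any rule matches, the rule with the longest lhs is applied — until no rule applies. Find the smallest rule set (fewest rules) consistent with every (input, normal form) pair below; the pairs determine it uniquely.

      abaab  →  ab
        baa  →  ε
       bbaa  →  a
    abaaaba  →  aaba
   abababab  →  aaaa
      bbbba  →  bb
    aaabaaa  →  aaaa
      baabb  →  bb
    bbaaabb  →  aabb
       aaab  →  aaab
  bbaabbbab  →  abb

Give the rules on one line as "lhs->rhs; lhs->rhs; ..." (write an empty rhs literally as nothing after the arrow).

baa->; bab->a; bba->

  | abaab => ab
  | baa => ε
  | bbaa => a
  | abaaaba => aaba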